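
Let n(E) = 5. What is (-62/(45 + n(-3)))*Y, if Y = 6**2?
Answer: -1116/25 ≈ -44.640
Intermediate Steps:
Y = 36
(-62/(45 + n(-3)))*Y = (-62/(45 + 5))*36 = (-62/50)*36 = ((1/50)*(-62))*36 = -31/25*36 = -1116/25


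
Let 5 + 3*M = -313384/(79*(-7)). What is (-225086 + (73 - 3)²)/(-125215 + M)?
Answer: 182644287/103710533 ≈ 1.7611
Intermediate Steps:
M = 310619/1659 (M = -5/3 + (-313384/(79*(-7)))/3 = -5/3 + (-313384/(-553))/3 = -5/3 + (-313384*(-1/553))/3 = -5/3 + (⅓)*(313384/553) = -5/3 + 313384/1659 = 310619/1659 ≈ 187.23)
(-225086 + (73 - 3)²)/(-125215 + M) = (-225086 + (73 - 3)²)/(-125215 + 310619/1659) = (-225086 + 70²)/(-207421066/1659) = (-225086 + 4900)*(-1659/207421066) = -220186*(-1659/207421066) = 182644287/103710533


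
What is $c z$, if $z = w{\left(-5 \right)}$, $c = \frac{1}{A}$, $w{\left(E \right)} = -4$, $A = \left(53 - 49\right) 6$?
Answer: $- \frac{1}{6} \approx -0.16667$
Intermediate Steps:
$A = 24$ ($A = 4 \cdot 6 = 24$)
$c = \frac{1}{24} \approx 0.041667$
$z = -4$
$c z = \frac{1}{24} \left(-4\right) = - \frac{1}{6}$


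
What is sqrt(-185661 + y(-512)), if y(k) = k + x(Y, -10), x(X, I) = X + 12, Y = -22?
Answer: 3*I*sqrt(20687) ≈ 431.49*I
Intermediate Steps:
x(X, I) = 12 + X
y(k) = -10 + k (y(k) = k + (12 - 22) = k - 10 = -10 + k)
sqrt(-185661 + y(-512)) = sqrt(-185661 + (-10 - 512)) = sqrt(-185661 - 522) = sqrt(-186183) = 3*I*sqrt(20687)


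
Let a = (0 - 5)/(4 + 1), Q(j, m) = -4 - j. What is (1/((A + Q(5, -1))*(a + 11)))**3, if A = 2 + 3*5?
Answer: 1/512000 ≈ 1.9531e-6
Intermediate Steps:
a = -1 (a = -5/5 = -5*1/5 = -1)
A = 17 (A = 2 + 15 = 17)
(1/((A + Q(5, -1))*(a + 11)))**3 = (1/((17 + (-4 - 1*5))*(-1 + 11)))**3 = (1/((17 + (-4 - 5))*10))**3 = (1/((17 - 9)*10))**3 = (1/(8*10))**3 = (1/80)**3 = 1/512000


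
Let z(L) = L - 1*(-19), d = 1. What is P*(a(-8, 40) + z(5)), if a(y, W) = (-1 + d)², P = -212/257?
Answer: -5088/257 ≈ -19.798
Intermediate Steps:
P = -212/257 (P = -212*1/257 = -212/257 ≈ -0.82490)
a(y, W) = 0 (a(y, W) = (-1 + 1)² = 0² = 0)
z(L) = 19 + L (z(L) = L + 19 = 19 + L)
P*(a(-8, 40) + z(5)) = -212*(0 + (19 + 5))/257 = -212*(0 + 24)/257 = -212/257*24 = -5088/257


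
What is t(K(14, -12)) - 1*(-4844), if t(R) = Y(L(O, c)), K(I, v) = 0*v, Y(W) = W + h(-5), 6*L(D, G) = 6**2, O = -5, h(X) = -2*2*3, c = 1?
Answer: 4838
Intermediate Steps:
h(X) = -12 (h(X) = -4*3 = -12)
L(D, G) = 6 (L(D, G) = (1/6)*6**2 = (1/6)*36 = 6)
Y(W) = -12 + W (Y(W) = W - 12 = -12 + W)
K(I, v) = 0
t(R) = -6 (t(R) = -12 + 6 = -6)
t(K(14, -12)) - 1*(-4844) = -6 - 1*(-4844) = -6 + 4844 = 4838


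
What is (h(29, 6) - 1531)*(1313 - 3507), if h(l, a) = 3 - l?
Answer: 3416058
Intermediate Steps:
(h(29, 6) - 1531)*(1313 - 3507) = ((3 - 1*29) - 1531)*(1313 - 3507) = ((3 - 29) - 1531)*(-2194) = (-26 - 1531)*(-2194) = -1557*(-2194) = 3416058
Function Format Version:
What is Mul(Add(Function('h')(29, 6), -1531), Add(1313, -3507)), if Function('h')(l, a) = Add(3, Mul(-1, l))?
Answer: 3416058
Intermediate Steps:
Mul(Add(Function('h')(29, 6), -1531), Add(1313, -3507)) = Mul(Add(Add(3, Mul(-1, 29)), -1531), Add(1313, -3507)) = Mul(Add(Add(3, -29), -1531), -2194) = Mul(Add(-26, -1531), -2194) = Mul(-1557, -2194) = 3416058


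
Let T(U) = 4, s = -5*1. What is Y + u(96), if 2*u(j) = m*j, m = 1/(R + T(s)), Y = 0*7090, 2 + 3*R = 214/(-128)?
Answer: 9216/533 ≈ 17.291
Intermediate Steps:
R = -235/192 (R = -2/3 + (214/(-128))/3 = -2/3 + (214*(-1/128))/3 = -2/3 + (1/3)*(-107/64) = -2/3 - 107/192 = -235/192 ≈ -1.2240)
s = -5
Y = 0
m = 192/533 (m = 1/(-235/192 + 4) = 1/(533/192) = 192/533 ≈ 0.36023)
u(j) = 96*j/533 (u(j) = (192*j/533)/2 = 96*j/533)
Y + u(96) = 0 + (96/533)*96 = 0 + 9216/533 = 9216/533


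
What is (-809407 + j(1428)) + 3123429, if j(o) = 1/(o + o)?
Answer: 6608846833/2856 ≈ 2.3140e+6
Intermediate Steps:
j(o) = 1/(2*o)
(-809407 + j(1428)) + 3123429 = (-809407 + (½)/1428) + 3123429 = (-809407 + (½)*(1/1428)) + 3123429 = (-809407 + 1/2856) + 3123429 = -2311666391/2856 + 3123429 = 6608846833/2856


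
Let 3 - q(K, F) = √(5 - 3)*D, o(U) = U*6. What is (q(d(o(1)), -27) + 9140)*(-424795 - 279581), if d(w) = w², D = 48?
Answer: -6440109768 + 33810048*√2 ≈ -6.3923e+9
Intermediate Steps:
o(U) = 6*U
q(K, F) = 3 - 48*√2 (q(K, F) = 3 - √(5 - 3)*48 = 3 - √2*48 = 3 - 48*√2)
(q(d(o(1)), -27) + 9140)*(-424795 - 279581) = ((3 - 48*√2) + 9140)*(-424795 - 279581) = (9143 - 48*√2)*(-704376) = -6440109768 + 33810048*√2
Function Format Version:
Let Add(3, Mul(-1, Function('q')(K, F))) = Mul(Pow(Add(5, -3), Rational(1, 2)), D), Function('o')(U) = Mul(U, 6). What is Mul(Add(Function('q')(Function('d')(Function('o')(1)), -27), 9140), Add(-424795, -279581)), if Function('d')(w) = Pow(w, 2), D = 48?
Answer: Add(-6440109768, Mul(33810048, Pow(2, Rational(1, 2)))) ≈ -6.3923e+9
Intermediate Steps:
Function('o')(U) = Mul(6, U)
Function('q')(K, F) = Add(3, Mul(-48, Pow(2, Rational(1, 2)))) (Function('q')(K, F) = Add(3, Mul(-1, Mul(Pow(Add(5, -3), Rational(1, 2)), 48))) = Add(3, Mul(-1, Mul(Pow(2, Rational(1, 2)), 48))) = Add(3, Mul(-1, Mul(48, Pow(2, Rational(1, 2))))) = Add(3, Mul(-48, Pow(2, Rational(1, 2)))))
Mul(Add(Function('q')(Function('d')(Function('o')(1)), -27), 9140), Add(-424795, -279581)) = Mul(Add(Add(3, Mul(-48, Pow(2, Rational(1, 2)))), 9140), Add(-424795, -279581)) = Mul(Add(9143, Mul(-48, Pow(2, Rational(1, 2)))), -704376) = Add(-6440109768, Mul(33810048, Pow(2, Rational(1, 2))))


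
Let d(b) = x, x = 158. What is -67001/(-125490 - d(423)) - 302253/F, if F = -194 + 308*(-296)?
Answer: 7349805051/1913242096 ≈ 3.8415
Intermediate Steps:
d(b) = 158
F = -91362 (F = -194 - 91168 = -91362)
-67001/(-125490 - d(423)) - 302253/F = -67001/(-125490 - 1*158) - 302253/(-91362) = -67001/(-125490 - 158) - 302253*(-1/91362) = -67001/(-125648) + 100751/30454 = -67001*(-1/125648) + 100751/30454 = 67001/125648 + 100751/30454 = 7349805051/1913242096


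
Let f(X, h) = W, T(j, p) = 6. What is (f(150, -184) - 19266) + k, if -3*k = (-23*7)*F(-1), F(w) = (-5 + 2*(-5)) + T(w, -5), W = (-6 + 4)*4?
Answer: -19757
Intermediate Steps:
W = -8 (W = -2*4 = -8)
f(X, h) = -8
F(w) = -9 (F(w) = (-5 + 2*(-5)) + 6 = (-5 - 10) + 6 = -15 + 6 = -9)
k = -483 (k = -(-23*7)*(-9)/3 = -(-161)*(-9)/3 = -1/3*1449 = -483)
(f(150, -184) - 19266) + k = (-8 - 19266) - 483 = -19274 - 483 = -19757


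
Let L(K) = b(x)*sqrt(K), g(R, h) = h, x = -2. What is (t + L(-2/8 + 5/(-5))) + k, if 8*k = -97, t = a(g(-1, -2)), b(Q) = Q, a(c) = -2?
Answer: -113/8 - I*sqrt(5) ≈ -14.125 - 2.2361*I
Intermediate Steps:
t = -2
k = -97/8 (k = (1/8)*(-97) = -97/8 ≈ -12.125)
L(K) = -2*sqrt(K)
(t + L(-2/8 + 5/(-5))) + k = (-2 - 2*sqrt(-2/8 + 5/(-5))) - 97/8 = (-2 - 2*sqrt(-2*1/8 + 5*(-1/5))) - 97/8 = (-2 - 2*sqrt(-1/4 - 1)) - 97/8 = (-2 - I*sqrt(5)) - 97/8 = -113/8 - I*sqrt(5)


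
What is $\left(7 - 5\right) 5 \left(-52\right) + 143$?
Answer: $-377$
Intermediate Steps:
$\left(7 - 5\right) 5 \left(-52\right) + 143 = 2 \cdot 5 \left(-52\right) + 143 = 10 \left(-52\right) + 143 = -520 + 143 = -377$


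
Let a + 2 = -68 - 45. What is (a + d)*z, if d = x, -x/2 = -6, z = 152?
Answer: -15656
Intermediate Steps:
x = 12 (x = -2*(-6) = 12)
d = 12
a = -115 (a = -2 + (-68 - 45) = -2 - 113 = -115)
(a + d)*z = (-115 + 12)*152 = -103*152 = -15656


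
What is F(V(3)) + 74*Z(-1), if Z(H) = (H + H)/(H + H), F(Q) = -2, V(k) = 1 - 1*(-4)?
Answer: 72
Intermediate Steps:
V(k) = 5 (V(k) = 1 + 4 = 5)
Z(H) = 1 (Z(H) = (2*H)/((2*H)) = (2*H)*(1/(2*H)) = 1)
F(V(3)) + 74*Z(-1) = -2 + 74*1 = -2 + 74 = 72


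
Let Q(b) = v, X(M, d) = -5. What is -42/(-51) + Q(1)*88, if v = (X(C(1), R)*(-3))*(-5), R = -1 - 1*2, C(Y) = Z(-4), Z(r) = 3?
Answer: -112186/17 ≈ -6599.2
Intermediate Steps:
C(Y) = 3
R = -3 (R = -1 - 2 = -3)
v = -75 (v = -5*(-3)*(-5) = 15*(-5) = -75)
Q(b) = -75
-42/(-51) + Q(1)*88 = -42/(-51) - 75*88 = -42*(-1/51) - 6600 = 14/17 - 6600 = -112186/17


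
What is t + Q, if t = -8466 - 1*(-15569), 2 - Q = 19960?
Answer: -12855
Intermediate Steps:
Q = -19958 (Q = 2 - 1*19960 = 2 - 19960 = -19958)
t = 7103 (t = -8466 + 15569 = 7103)
t + Q = 7103 - 19958 = -12855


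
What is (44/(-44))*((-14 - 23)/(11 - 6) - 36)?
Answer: 217/5 ≈ 43.400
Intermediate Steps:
(44/(-44))*((-14 - 23)/(11 - 6) - 36) = (44*(-1/44))*(-37/5 - 36) = -(-37*⅕ - 36) = -(-37/5 - 36) = -1*(-217/5) = 217/5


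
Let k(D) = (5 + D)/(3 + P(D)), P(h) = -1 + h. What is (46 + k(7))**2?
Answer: 20164/9 ≈ 2240.4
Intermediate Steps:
k(D) = (5 + D)/(2 + D) (k(D) = (5 + D)/(3 + (-1 + D)) = (5 + D)/(2 + D))
(46 + k(7))**2 = (46 + (5 + 7)/(2 + 7))**2 = (46 + 12/9)**2 = (46 + (1/9)*12)**2 = (46 + 4/3)**2 = (142/3)**2 = 20164/9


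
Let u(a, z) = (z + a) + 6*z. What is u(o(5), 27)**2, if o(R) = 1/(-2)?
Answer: 142129/4 ≈ 35532.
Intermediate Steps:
o(R) = -1/2
u(a, z) = a + 7*z (u(a, z) = (a + z) + 6*z = a + 7*z)
u(o(5), 27)**2 = (-1/2 + 7*27)**2 = (-1/2 + 189)**2 = (377/2)**2 = 142129/4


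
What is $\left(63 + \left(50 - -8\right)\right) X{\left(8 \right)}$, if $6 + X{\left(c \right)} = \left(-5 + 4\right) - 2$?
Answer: $-1089$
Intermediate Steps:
$X{\left(c \right)} = -9$ ($X{\left(c \right)} = -6 + \left(\left(-5 + 4\right) - 2\right) = -6 - 3 = -9$)
$\left(63 + \left(50 - -8\right)\right) X{\left(8 \right)} = \left(63 + \left(50 - -8\right)\right) \left(-9\right) = \left(63 + \left(50 + 8\right)\right) \left(-9\right) = \left(63 + 58\right) \left(-9\right) = 121 \left(-9\right) = -1089$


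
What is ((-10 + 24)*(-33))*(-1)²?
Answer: -462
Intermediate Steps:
((-10 + 24)*(-33))*(-1)² = (14*(-33))*1 = -462*1 = -462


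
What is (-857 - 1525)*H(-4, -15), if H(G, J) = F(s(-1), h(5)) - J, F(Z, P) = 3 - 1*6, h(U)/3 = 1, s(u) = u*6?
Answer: -28584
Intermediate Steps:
s(u) = 6*u
h(U) = 3 (h(U) = 3*1 = 3)
F(Z, P) = -3 (F(Z, P) = 3 - 6 = -3)
H(G, J) = -3 - J
(-857 - 1525)*H(-4, -15) = (-857 - 1525)*(-3 - 1*(-15)) = -2382*(-3 + 15) = -2382*12 = -28584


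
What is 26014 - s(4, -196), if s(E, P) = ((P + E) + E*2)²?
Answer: -7842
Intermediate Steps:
s(E, P) = (P + 3*E)² (s(E, P) = ((E + P) + 2*E)² = (P + 3*E)²)
26014 - s(4, -196) = 26014 - (-196 + 3*4)² = 26014 - (-196 + 12)² = 26014 - 1*(-184)² = 26014 - 1*33856 = 26014 - 33856 = -7842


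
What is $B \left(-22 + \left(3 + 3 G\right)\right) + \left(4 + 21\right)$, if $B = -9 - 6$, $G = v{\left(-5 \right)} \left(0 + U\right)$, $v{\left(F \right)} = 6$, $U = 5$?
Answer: $-1040$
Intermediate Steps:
$G = 30$ ($G = 6 \left(0 + 5\right) = 6 \cdot 5 = 30$)
$B = -15$
$B \left(-22 + \left(3 + 3 G\right)\right) + \left(4 + 21\right) = - 15 \left(-22 + \left(3 + 3 \cdot 30\right)\right) + \left(4 + 21\right) = - 15 \left(-22 + \left(3 + 90\right)\right) + 25 = - 15 \left(-22 + 93\right) + 25 = \left(-15\right) 71 + 25 = -1065 + 25 = -1040$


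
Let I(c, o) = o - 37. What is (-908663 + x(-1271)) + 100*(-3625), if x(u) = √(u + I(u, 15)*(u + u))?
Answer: -1271163 + √54653 ≈ -1.2709e+6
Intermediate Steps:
I(c, o) = -37 + o
x(u) = √43*√(-u) (x(u) = √(u + (-37 + 15)*(u + u)) = √(u - 44*u) = √(-43*u) = √43*√(-u))
(-908663 + x(-1271)) + 100*(-3625) = (-908663 + √43*√(-1*(-1271))) + 100*(-3625) = (-908663 + √43*√1271) - 362500 = (-908663 + √54653) - 362500 = -1271163 + √54653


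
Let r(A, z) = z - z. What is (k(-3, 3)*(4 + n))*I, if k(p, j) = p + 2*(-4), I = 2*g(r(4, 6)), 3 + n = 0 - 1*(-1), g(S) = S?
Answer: 0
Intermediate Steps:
r(A, z) = 0
n = -2 (n = -3 + (0 - 1*(-1)) = -3 + (0 + 1) = -3 + 1 = -2)
I = 0 (I = 2*0 = 0)
k(p, j) = -8 + p (k(p, j) = p - 8 = -8 + p)
(k(-3, 3)*(4 + n))*I = ((-8 - 3)*(4 - 2))*0 = -11*2*0 = -22*0 = 0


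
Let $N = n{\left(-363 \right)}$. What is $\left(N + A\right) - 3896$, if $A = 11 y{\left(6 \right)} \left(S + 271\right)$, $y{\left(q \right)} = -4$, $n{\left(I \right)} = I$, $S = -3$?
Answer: $-16051$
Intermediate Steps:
$N = -363$
$A = -11792$ ($A = 11 \left(-4\right) \left(-3 + 271\right) = \left(-44\right) 268 = -11792$)
$\left(N + A\right) - 3896 = \left(-363 - 11792\right) - 3896 = -12155 - 3896 = -16051$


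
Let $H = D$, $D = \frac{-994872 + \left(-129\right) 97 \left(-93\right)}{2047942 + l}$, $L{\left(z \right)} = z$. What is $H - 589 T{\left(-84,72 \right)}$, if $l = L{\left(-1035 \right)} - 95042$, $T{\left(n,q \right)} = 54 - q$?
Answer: $\frac{20693841567}{1951865} \approx 10602.0$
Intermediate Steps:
$l = -96077$ ($l = -1035 - 95042 = -96077$)
$D = \frac{168837}{1951865}$ ($D = \frac{-994872 + \left(-129\right) 97 \left(-93\right)}{2047942 - 96077} = \frac{-994872 - -1163709}{1951865} = \left(-994872 + 1163709\right) \frac{1}{1951865} = 168837 \cdot \frac{1}{1951865} = \frac{168837}{1951865} \approx 0.0865$)
$H = \frac{168837}{1951865} \approx 0.0865$
$H - 589 T{\left(-84,72 \right)} = \frac{168837}{1951865} - 589 \left(54 - 72\right) = \frac{168837}{1951865} - 589 \left(-18\right) = \frac{168837}{1951865} - -10602 = \frac{168837}{1951865} + 10602 = \frac{20693841567}{1951865}$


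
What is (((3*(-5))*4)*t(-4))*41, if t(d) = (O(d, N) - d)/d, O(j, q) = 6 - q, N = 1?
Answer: 5535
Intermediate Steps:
t(d) = (5 - d)/d (t(d) = ((6 - 1*1) - d)/d = ((6 - 1) - d)/d = (5 - d)/d)
(((3*(-5))*4)*t(-4))*41 = (((3*(-5))*4)*((5 - 1*(-4))/(-4)))*41 = ((-15*4)*(-(5 + 4)/4))*41 = -(-15)*9*41 = -60*(-9/4)*41 = 135*41 = 5535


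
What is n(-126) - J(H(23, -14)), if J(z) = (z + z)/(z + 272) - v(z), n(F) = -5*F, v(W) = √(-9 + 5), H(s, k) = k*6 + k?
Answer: 54908/87 + 2*I ≈ 631.13 + 2.0*I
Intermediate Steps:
H(s, k) = 7*k (H(s, k) = 6*k + k = 7*k)
v(W) = 2*I (v(W) = √(-4) = 2*I)
J(z) = -2*I + 2*z/(272 + z) (J(z) = (z + z)/(z + 272) - 2*I = (2*z)/(272 + z) - 2*I = 2*z/(272 + z) - 2*I = -2*I + 2*z/(272 + z))
n(-126) - J(H(23, -14)) = -5*(-126) - 2*(-272*I + (7*(-14))*(1 - I))/(272 + 7*(-14)) = 630 - 2*(-272*I - 98*(1 - I))/(272 - 98) = 630 - 2*(-272*I + (-98 + 98*I))/174 = 630 - 2*(-98 - 174*I)/174 = 630 - (-98/87 - 2*I) = 630 + (98/87 + 2*I) = 54908/87 + 2*I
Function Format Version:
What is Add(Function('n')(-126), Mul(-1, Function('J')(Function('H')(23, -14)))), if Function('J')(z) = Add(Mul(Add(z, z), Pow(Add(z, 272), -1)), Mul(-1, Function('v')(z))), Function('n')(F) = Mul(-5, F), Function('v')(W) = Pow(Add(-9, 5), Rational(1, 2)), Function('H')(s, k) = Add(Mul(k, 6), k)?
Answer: Add(Rational(54908, 87), Mul(2, I)) ≈ Add(631.13, Mul(2.0000, I))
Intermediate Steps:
Function('H')(s, k) = Mul(7, k) (Function('H')(s, k) = Add(Mul(6, k), k) = Mul(7, k))
Function('v')(W) = Mul(2, I) (Function('v')(W) = Pow(-4, Rational(1, 2)) = Mul(2, I))
Function('J')(z) = Add(Mul(-2, I), Mul(2, z, Pow(Add(272, z), -1))) (Function('J')(z) = Add(Mul(Add(z, z), Pow(Add(z, 272), -1)), Mul(-1, Mul(2, I))) = Add(Mul(Mul(2, z), Pow(Add(272, z), -1)), Mul(-2, I)) = Add(Mul(2, z, Pow(Add(272, z), -1)), Mul(-2, I)) = Add(Mul(-2, I), Mul(2, z, Pow(Add(272, z), -1))))
Add(Function('n')(-126), Mul(-1, Function('J')(Function('H')(23, -14)))) = Add(Mul(-5, -126), Mul(-1, Mul(2, Pow(Add(272, Mul(7, -14)), -1), Add(Mul(-272, I), Mul(Mul(7, -14), Add(1, Mul(-1, I))))))) = Add(630, Mul(-1, Mul(2, Pow(Add(272, -98), -1), Add(Mul(-272, I), Mul(-98, Add(1, Mul(-1, I))))))) = Add(630, Mul(-1, Mul(2, Pow(174, -1), Add(Mul(-272, I), Add(-98, Mul(98, I)))))) = Add(630, Mul(-1, Mul(2, Rational(1, 174), Add(-98, Mul(-174, I))))) = Add(630, Mul(-1, Add(Rational(-98, 87), Mul(-2, I)))) = Add(630, Add(Rational(98, 87), Mul(2, I))) = Add(Rational(54908, 87), Mul(2, I))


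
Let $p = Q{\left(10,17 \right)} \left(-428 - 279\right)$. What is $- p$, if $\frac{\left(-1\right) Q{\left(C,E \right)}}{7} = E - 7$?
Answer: $-49490$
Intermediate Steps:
$Q{\left(C,E \right)} = 49 - 7 E$ ($Q{\left(C,E \right)} = - 7 \left(E - 7\right) = - 7 \left(-7 + E\right) = 49 - 7 E$)
$p = 49490$ ($p = \left(49 - 119\right) \left(-428 - 279\right) = \left(49 - 119\right) \left(-707\right) = \left(-70\right) \left(-707\right) = 49490$)
$- p = \left(-1\right) 49490 = -49490$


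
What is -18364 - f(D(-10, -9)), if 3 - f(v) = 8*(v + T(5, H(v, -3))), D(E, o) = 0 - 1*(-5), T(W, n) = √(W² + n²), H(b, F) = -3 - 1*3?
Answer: -18327 + 8*√61 ≈ -18265.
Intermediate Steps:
H(b, F) = -6 (H(b, F) = -3 - 3 = -6)
D(E, o) = 5 (D(E, o) = 0 + 5 = 5)
f(v) = 3 - 8*v - 8*√61 (f(v) = 3 - 8*(v + √(5² + (-6)²)) = 3 - 8*(v + √(25 + 36)) = 3 - 8*(v + √61) = 3 - (8*v + 8*√61) = 3 + (-8*v - 8*√61) = 3 - 8*v - 8*√61)
-18364 - f(D(-10, -9)) = -18364 - (3 - 8*5 - 8*√61) = -18364 - (3 - 40 - 8*√61) = -18364 - (-37 - 8*√61) = -18364 + (37 + 8*√61) = -18327 + 8*√61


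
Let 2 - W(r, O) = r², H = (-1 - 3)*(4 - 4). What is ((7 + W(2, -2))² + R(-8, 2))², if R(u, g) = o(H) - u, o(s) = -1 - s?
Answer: 1024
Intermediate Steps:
H = 0 (H = -4*0 = 0)
W(r, O) = 2 - r²
R(u, g) = -1 - u (R(u, g) = (-1 - 1*0) - u = (-1 + 0) - u = -1 - u)
((7 + W(2, -2))² + R(-8, 2))² = ((7 + (2 - 1*2²))² + (-1 - 1*(-8)))² = ((7 + (2 - 1*4))² + (-1 + 8))² = ((7 + (2 - 4))² + 7)² = ((7 - 2)² + 7)² = (5² + 7)² = (25 + 7)² = 32² = 1024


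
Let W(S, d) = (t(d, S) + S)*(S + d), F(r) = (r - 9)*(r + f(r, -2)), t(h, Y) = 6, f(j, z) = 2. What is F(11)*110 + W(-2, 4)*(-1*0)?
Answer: 2860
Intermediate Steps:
F(r) = (-9 + r)*(2 + r) (F(r) = (r - 9)*(r + 2) = (-9 + r)*(2 + r))
W(S, d) = (6 + S)*(S + d)
F(11)*110 + W(-2, 4)*(-1*0) = (-18 + 11² - 7*11)*110 + ((-2)² + 6*(-2) + 6*4 - 2*4)*(-1*0) = (-18 + 121 - 77)*110 + (4 - 12 + 24 - 8)*0 = 26*110 + 8*0 = 2860 + 0 = 2860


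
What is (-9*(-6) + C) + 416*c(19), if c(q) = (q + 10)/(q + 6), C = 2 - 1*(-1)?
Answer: 13489/25 ≈ 539.56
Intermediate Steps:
C = 3 (C = 2 + 1 = 3)
c(q) = (10 + q)/(6 + q)
(-9*(-6) + C) + 416*c(19) = (-9*(-6) + 3) + 416*((10 + 19)/(6 + 19)) = (54 + 3) + 416*(29/25) = 57 + 416*((1/25)*29) = 57 + 416*(29/25) = 57 + 12064/25 = 13489/25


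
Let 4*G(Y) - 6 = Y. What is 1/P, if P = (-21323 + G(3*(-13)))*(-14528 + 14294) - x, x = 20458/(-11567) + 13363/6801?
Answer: 157334334/785336263970249 ≈ 2.0034e-7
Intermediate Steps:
G(Y) = 3/2 + Y/4
x = 15434963/78667167 (x = 20458*(-1/11567) + 13363*(1/6801) = -20458/11567 + 13363/6801 = 15434963/78667167 ≈ 0.19621)
P = 785336263970249/157334334 (P = (-21323 + (3/2 + (3*(-13))/4))*(-14528 + 14294) - 1*15434963/78667167 = (-21323 + (3/2 + (1/4)*(-39)))*(-234) - 15434963/78667167 = (-21323 + (3/2 - 39/4))*(-234) - 15434963/78667167 = (-21323 - 33/4)*(-234) - 15434963/78667167 = -85325/4*(-234) - 15434963/78667167 = 9983025/2 - 15434963/78667167 = 785336263970249/157334334 ≈ 4.9915e+6)
1/P = 1/(785336263970249/157334334) = 157334334/785336263970249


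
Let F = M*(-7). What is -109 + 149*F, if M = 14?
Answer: -14711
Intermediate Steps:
F = -98 (F = 14*(-7) = -98)
-109 + 149*F = -109 + 149*(-98) = -109 - 14602 = -14711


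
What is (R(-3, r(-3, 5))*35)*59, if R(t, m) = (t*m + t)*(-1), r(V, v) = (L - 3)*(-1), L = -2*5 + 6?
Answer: 49560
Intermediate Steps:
L = -4 (L = -10 + 6 = -4)
r(V, v) = 7 (r(V, v) = (-4 - 3)*(-1) = -7*(-1) = 7)
R(t, m) = -t - m*t (R(t, m) = (m*t + t)*(-1) = (t + m*t)*(-1) = -t - m*t)
(R(-3, r(-3, 5))*35)*59 = (-1*(-3)*(1 + 7)*35)*59 = (-1*(-3)*8*35)*59 = (24*35)*59 = 840*59 = 49560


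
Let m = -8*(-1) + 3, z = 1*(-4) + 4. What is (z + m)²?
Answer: 121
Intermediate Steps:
z = 0 (z = -4 + 4 = 0)
m = 11 (m = 8 + 3 = 11)
(z + m)² = (0 + 11)² = 11² = 121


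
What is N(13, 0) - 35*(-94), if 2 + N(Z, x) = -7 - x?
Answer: 3281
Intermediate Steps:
N(Z, x) = -9 - x (N(Z, x) = -2 + (-7 - x) = -9 - x)
N(13, 0) - 35*(-94) = (-9 - 1*0) - 35*(-94) = (-9 + 0) + 3290 = -9 + 3290 = 3281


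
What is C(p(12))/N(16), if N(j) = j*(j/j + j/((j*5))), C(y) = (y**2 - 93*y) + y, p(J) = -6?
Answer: 245/8 ≈ 30.625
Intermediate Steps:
C(y) = y**2 - 92*y
N(j) = 6*j/5 (N(j) = j*(1 + j/((5*j))) = j*(1 + j*(1/(5*j))) = j*(1 + 1/5) = j*(6/5) = 6*j/5)
C(p(12))/N(16) = (-6*(-92 - 6))/(((6/5)*16)) = (-6*(-98))/(96/5) = 588*(5/96) = 245/8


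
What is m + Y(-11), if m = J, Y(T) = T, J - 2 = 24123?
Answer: 24114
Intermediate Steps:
J = 24125 (J = 2 + 24123 = 24125)
m = 24125
m + Y(-11) = 24125 - 11 = 24114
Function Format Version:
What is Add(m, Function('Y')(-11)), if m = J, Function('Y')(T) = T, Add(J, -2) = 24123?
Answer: 24114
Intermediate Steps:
J = 24125 (J = Add(2, 24123) = 24125)
m = 24125
Add(m, Function('Y')(-11)) = Add(24125, -11) = 24114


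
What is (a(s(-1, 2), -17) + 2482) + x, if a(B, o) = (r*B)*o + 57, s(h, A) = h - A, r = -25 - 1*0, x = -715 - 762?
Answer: -213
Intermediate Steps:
x = -1477
r = -25 (r = -25 + 0 = -25)
a(B, o) = 57 - 25*B*o (a(B, o) = (-25*B)*o + 57 = -25*B*o + 57 = 57 - 25*B*o)
(a(s(-1, 2), -17) + 2482) + x = ((57 - 25*(-1 - 1*2)*(-17)) + 2482) - 1477 = ((57 - 25*(-1 - 2)*(-17)) + 2482) - 1477 = ((57 - 25*(-3)*(-17)) + 2482) - 1477 = ((57 - 1275) + 2482) - 1477 = (-1218 + 2482) - 1477 = 1264 - 1477 = -213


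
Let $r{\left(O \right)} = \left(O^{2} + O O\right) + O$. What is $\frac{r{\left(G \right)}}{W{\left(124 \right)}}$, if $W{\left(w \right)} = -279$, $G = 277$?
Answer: $- \frac{51245}{93} \approx -551.02$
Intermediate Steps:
$r{\left(O \right)} = O + 2 O^{2}$ ($r{\left(O \right)} = \left(O^{2} + O^{2}\right) + O = 2 O^{2} + O = O + 2 O^{2}$)
$\frac{r{\left(G \right)}}{W{\left(124 \right)}} = \frac{277 \left(1 + 2 \cdot 277\right)}{-279} = 277 \left(1 + 554\right) \left(- \frac{1}{279}\right) = 277 \cdot 555 \left(- \frac{1}{279}\right) = 153735 \left(- \frac{1}{279}\right) = - \frac{51245}{93}$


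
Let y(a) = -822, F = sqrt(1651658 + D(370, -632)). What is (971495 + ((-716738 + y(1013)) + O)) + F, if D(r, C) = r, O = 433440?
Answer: 687375 + 2*sqrt(413007) ≈ 6.8866e+5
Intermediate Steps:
F = 2*sqrt(413007) (F = sqrt(1651658 + 370) = sqrt(1652028) = 2*sqrt(413007) ≈ 1285.3)
(971495 + ((-716738 + y(1013)) + O)) + F = (971495 + ((-716738 - 822) + 433440)) + 2*sqrt(413007) = (971495 + (-717560 + 433440)) + 2*sqrt(413007) = (971495 - 284120) + 2*sqrt(413007) = 687375 + 2*sqrt(413007)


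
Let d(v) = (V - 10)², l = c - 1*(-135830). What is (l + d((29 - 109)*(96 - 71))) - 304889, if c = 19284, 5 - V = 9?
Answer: -149579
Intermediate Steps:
V = -4 (V = 5 - 1*9 = 5 - 9 = -4)
l = 155114 (l = 19284 - 1*(-135830) = 19284 + 135830 = 155114)
d(v) = 196 (d(v) = (-4 - 10)² = (-14)² = 196)
(l + d((29 - 109)*(96 - 71))) - 304889 = (155114 + 196) - 304889 = 155310 - 304889 = -149579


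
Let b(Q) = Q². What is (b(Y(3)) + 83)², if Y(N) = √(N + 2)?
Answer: 7744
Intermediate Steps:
Y(N) = √(2 + N)
(b(Y(3)) + 83)² = ((√(2 + 3))² + 83)² = ((√5)² + 83)² = (5 + 83)² = 88² = 7744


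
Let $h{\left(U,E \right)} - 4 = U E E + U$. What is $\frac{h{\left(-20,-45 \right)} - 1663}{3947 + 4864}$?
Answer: $- \frac{42179}{8811} \approx -4.7871$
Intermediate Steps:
$h{\left(U,E \right)} = 4 + U + U E^{2}$ ($h{\left(U,E \right)} = 4 + \left(U E E + U\right) = 4 + \left(E U E + U\right) = 4 + \left(U E^{2} + U\right) = 4 + \left(U + U E^{2}\right) = 4 + U + U E^{2}$)
$\frac{h{\left(-20,-45 \right)} - 1663}{3947 + 4864} = \frac{\left(4 - 20 - 20 \left(-45\right)^{2}\right) - 1663}{3947 + 4864} = \frac{\left(4 - 20 - 40500\right) - 1663}{8811} = \left(\left(4 - 20 - 40500\right) - 1663\right) \frac{1}{8811} = \left(-40516 - 1663\right) \frac{1}{8811} = \left(-42179\right) \frac{1}{8811} = - \frac{42179}{8811}$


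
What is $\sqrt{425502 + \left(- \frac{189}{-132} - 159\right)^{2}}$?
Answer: $\frac{3 \sqrt{96870929}}{44} \approx 671.07$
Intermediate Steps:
$\sqrt{425502 + \left(- \frac{189}{-132} - 159\right)^{2}} = \sqrt{425502 + \left(\left(-189\right) \left(- \frac{1}{132}\right) - 159\right)^{2}} = \sqrt{425502 + \left(\frac{63}{44} - 159\right)^{2}} = \sqrt{425502 + \left(- \frac{6933}{44}\right)^{2}} = \sqrt{425502 + \frac{48066489}{1936}} = \sqrt{\frac{871838361}{1936}} = \frac{3 \sqrt{96870929}}{44}$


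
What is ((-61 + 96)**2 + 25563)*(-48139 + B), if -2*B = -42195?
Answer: -724387702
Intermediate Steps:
B = 42195/2 (B = -1/2*(-42195) = 42195/2 ≈ 21098.)
((-61 + 96)**2 + 25563)*(-48139 + B) = ((-61 + 96)**2 + 25563)*(-48139 + 42195/2) = (35**2 + 25563)*(-54083/2) = (1225 + 25563)*(-54083/2) = 26788*(-54083/2) = -724387702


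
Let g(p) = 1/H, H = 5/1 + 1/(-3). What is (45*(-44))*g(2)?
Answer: -2970/7 ≈ -424.29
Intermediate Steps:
H = 14/3 (H = 5*1 + 1*(-⅓) = 5 - ⅓ = 14/3 ≈ 4.6667)
g(p) = 3/14 (g(p) = 1/(14/3) = 3/14)
(45*(-44))*g(2) = (45*(-44))*(3/14) = -1980*3/14 = -2970/7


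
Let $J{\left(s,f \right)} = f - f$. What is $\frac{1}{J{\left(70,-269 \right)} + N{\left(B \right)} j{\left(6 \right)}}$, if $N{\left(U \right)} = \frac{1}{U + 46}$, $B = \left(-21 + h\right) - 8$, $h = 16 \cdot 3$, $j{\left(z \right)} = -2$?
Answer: $- \frac{65}{2} \approx -32.5$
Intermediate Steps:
$J{\left(s,f \right)} = 0$
$h = 48$
$B = 19$ ($B = \left(-21 + 48\right) - 8 = 27 - 8 = 19$)
$N{\left(U \right)} = \frac{1}{46 + U}$
$\frac{1}{J{\left(70,-269 \right)} + N{\left(B \right)} j{\left(6 \right)}} = \frac{1}{0 + \frac{1}{46 + 19} \left(-2\right)} = \frac{1}{0 + \frac{1}{65} \left(-2\right)} = \frac{1}{0 - \frac{2}{65}} = \frac{1}{- \frac{2}{65}} = - \frac{65}{2}$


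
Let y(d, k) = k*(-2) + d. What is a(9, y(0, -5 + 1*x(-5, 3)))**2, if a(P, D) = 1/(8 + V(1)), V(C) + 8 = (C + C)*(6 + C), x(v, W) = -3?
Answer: 1/196 ≈ 0.0051020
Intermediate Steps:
V(C) = -8 + 2*C*(6 + C) (V(C) = -8 + (C + C)*(6 + C) = -8 + (2*C)*(6 + C) = -8 + 2*C*(6 + C))
y(d, k) = d - 2*k (y(d, k) = -2*k + d = d - 2*k)
a(P, D) = 1/14 (a(P, D) = 1/(8 + (-8 + 2*1**2 + 12*1)) = 1/(8 + (-8 + 2*1 + 12)) = 1/(8 + (-8 + 2 + 12)) = 1/(8 + 6) = 1/14)
a(9, y(0, -5 + 1*x(-5, 3)))**2 = (1/14)**2 = 1/196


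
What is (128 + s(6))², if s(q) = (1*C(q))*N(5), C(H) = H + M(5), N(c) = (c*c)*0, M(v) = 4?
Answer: 16384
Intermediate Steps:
N(c) = 0 (N(c) = c²*0 = 0)
C(H) = 4 + H (C(H) = H + 4 = 4 + H)
s(q) = 0 (s(q) = (1*(4 + q))*0 = (4 + q)*0 = 0)
(128 + s(6))² = (128 + 0)² = 128² = 16384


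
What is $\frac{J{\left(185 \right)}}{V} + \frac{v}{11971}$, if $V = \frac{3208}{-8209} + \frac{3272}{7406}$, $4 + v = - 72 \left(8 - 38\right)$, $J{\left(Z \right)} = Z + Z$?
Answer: $\frac{13464396943249}{1856342970} \approx 7253.2$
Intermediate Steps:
$J{\left(Z \right)} = 2 Z$
$v = 2156$ ($v = -4 - 72 \left(8 - 38\right) = -4 - -2160 = -4 + 2160 = 2156$)
$V = \frac{1550700}{30397927}$ ($V = 3208 \left(- \frac{1}{8209}\right) + 3272 \cdot \frac{1}{7406} = - \frac{3208}{8209} + \frac{1636}{3703} = \frac{1550700}{30397927} \approx 0.051013$)
$\frac{J{\left(185 \right)}}{V} + \frac{v}{11971} = \frac{2 \cdot 185}{\frac{1550700}{30397927}} + \frac{2156}{11971} = 370 \cdot \frac{30397927}{1550700} + 2156 \cdot \frac{1}{11971} = \frac{1124723299}{155070} + \frac{2156}{11971} = \frac{13464396943249}{1856342970}$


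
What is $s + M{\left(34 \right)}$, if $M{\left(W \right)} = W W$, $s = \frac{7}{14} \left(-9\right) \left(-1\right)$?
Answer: $\frac{2321}{2} \approx 1160.5$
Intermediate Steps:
$s = \frac{9}{2}$ ($s = 7 \cdot \frac{1}{14} \left(-9\right) \left(-1\right) = \frac{1}{2} \left(-9\right) \left(-1\right) = \left(- \frac{9}{2}\right) \left(-1\right) = \frac{9}{2} \approx 4.5$)
$M{\left(W \right)} = W^{2}$
$s + M{\left(34 \right)} = \frac{9}{2} + 34^{2} = \frac{9}{2} + 1156 = \frac{2321}{2}$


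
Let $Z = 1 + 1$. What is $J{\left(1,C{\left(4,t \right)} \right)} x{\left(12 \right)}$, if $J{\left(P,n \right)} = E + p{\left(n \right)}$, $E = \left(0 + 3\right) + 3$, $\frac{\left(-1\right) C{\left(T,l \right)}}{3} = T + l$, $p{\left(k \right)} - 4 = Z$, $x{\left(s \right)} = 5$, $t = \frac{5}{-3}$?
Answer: $60$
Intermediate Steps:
$Z = 2$
$t = - \frac{5}{3}$ ($t = 5 \left(- \frac{1}{3}\right) = - \frac{5}{3} \approx -1.6667$)
$p{\left(k \right)} = 6$ ($p{\left(k \right)} = 4 + 2 = 6$)
$C{\left(T,l \right)} = - 3 T - 3 l$ ($C{\left(T,l \right)} = - 3 \left(T + l\right) = - 3 T - 3 l$)
$E = 6$ ($E = 3 + 3 = 6$)
$J{\left(P,n \right)} = 12$ ($J{\left(P,n \right)} = 6 + 6 = 12$)
$J{\left(1,C{\left(4,t \right)} \right)} x{\left(12 \right)} = 12 \cdot 5 = 60$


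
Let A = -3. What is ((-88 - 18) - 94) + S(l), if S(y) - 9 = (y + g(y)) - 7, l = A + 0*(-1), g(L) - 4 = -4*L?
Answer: -185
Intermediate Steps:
g(L) = 4 - 4*L
l = -3 (l = -3 + 0*(-1) = -3 + 0 = -3)
S(y) = 6 - 3*y (S(y) = 9 + ((y + (4 - 4*y)) - 7) = 9 + ((4 - 3*y) - 7) = 9 + (-3 - 3*y) = 6 - 3*y)
((-88 - 18) - 94) + S(l) = ((-88 - 18) - 94) + (6 - 3*(-3)) = (-106 - 94) + (6 + 9) = -200 + 15 = -185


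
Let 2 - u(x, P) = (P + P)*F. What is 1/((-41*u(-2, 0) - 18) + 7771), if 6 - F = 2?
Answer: 1/7671 ≈ 0.00013036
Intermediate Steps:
F = 4 (F = 6 - 1*2 = 6 - 2 = 4)
u(x, P) = 2 - 8*P (u(x, P) = 2 - (P + P)*4 = 2 - 2*P*4 = 2 - 8*P)
1/((-41*u(-2, 0) - 18) + 7771) = 1/((-41*(2 - 8*0) - 18) + 7771) = 1/((-41*(2 + 0) - 18) + 7771) = 1/((-41*2 - 18) + 7771) = 1/((-82 - 18) + 7771) = 1/(-100 + 7771) = 1/7671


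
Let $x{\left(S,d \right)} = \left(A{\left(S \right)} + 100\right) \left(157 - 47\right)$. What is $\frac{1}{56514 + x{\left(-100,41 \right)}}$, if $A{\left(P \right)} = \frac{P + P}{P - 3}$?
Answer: $\frac{103}{6975942} \approx 1.4765 \cdot 10^{-5}$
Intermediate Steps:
$A{\left(P \right)} = \frac{2 P}{-3 + P}$
$x{\left(S,d \right)} = 11000 + \frac{220 S}{-3 + S}$ ($x{\left(S,d \right)} = \left(\frac{2 S}{-3 + S} + 100\right) \left(157 - 47\right) = \left(100 + \frac{2 S}{-3 + S}\right) 110 = 11000 + \frac{220 S}{-3 + S}$)
$\frac{1}{56514 + x{\left(-100,41 \right)}} = \frac{1}{56514 + \frac{660 \left(-50 + 17 \left(-100\right)\right)}{-3 - 100}} = \frac{1}{56514 + \frac{660 \left(-50 - 1700\right)}{-103}} = \frac{1}{56514 + 660 \left(- \frac{1}{103}\right) \left(-1750\right)} = \frac{1}{56514 + \frac{1155000}{103}} = \frac{1}{\frac{6975942}{103}} = \frac{103}{6975942}$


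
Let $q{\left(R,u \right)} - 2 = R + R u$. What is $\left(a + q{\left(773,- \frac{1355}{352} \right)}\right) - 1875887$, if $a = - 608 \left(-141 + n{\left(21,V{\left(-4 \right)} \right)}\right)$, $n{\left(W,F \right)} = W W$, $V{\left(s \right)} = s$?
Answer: $- \frac{725291639}{352} \approx -2.0605 \cdot 10^{6}$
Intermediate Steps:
$n{\left(W,F \right)} = W^{2}$
$q{\left(R,u \right)} = 2 + R + R u$ ($q{\left(R,u \right)} = 2 + \left(R + R u\right) = 2 + R + R u$)
$a = -182400$ ($a = - 608 \left(-141 + 21^{2}\right) = - 608 \left(-141 + 441\right) = \left(-608\right) 300 = -182400$)
$\left(a + q{\left(773,- \frac{1355}{352} \right)}\right) - 1875887 = \left(-182400 + \left(2 + 773 + 773 \left(- \frac{1355}{352}\right)\right)\right) - 1875887 = \left(-182400 + \left(2 + 773 - \frac{1047415}{352}\right)\right) - 1875887 = \left(-182400 - \frac{774615}{352}\right) - 1875887 = - \frac{64979415}{352} - 1875887 = - \frac{725291639}{352}$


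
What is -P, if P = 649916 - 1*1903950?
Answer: 1254034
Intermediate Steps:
P = -1254034 (P = 649916 - 1903950 = -1254034)
-P = -1*(-1254034) = 1254034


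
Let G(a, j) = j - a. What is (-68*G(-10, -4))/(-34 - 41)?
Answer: 136/25 ≈ 5.4400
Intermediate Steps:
(-68*G(-10, -4))/(-34 - 41) = (-68*(-4 - 1*(-10)))/(-34 - 41) = -68*(-4 + 10)/(-75) = -68*6*(-1/75) = -408*(-1/75) = 136/25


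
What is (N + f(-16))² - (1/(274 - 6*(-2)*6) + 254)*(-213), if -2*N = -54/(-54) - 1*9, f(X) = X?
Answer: 18769329/346 ≈ 54247.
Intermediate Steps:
N = 4 (N = -(-54/(-54) - 1*9)/2 = -(-54*(-1/54) - 9)/2 = -(1 - 9)/2 = -½*(-8) = 4)
(N + f(-16))² - (1/(274 - 6*(-2)*6) + 254)*(-213) = (4 - 16)² - (1/(274 - 6*(-2)*6) + 254)*(-213) = (-12)² - (1/(274 + 12*6) + 254)*(-213) = 144 - (1/(274 + 72) + 254)*(-213) = 144 - (1/346 + 254)*(-213) = 144 - 87885*(-213)/346 = 144 - 1*(-18719505/346) = 144 + 18719505/346 = 18769329/346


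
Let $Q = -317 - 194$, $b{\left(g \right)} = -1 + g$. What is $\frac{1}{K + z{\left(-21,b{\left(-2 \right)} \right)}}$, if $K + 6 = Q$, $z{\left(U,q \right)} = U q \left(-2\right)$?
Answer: $- \frac{1}{643} \approx -0.0015552$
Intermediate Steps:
$z{\left(U,q \right)} = - 2 U q$
$Q = -511$
$K = -517$ ($K = -6 - 511 = -517$)
$\frac{1}{K + z{\left(-21,b{\left(-2 \right)} \right)}} = \frac{1}{-517 - - 42 \left(-1 - 2\right)} = \frac{1}{-517 - \left(-42\right) \left(-3\right)} = \frac{1}{-517 - 126} = \frac{1}{-643} = - \frac{1}{643}$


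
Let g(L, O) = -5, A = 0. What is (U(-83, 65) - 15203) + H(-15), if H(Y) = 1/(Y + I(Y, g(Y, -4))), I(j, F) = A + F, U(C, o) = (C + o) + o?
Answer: -303121/20 ≈ -15156.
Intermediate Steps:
U(C, o) = C + 2*o
I(j, F) = F (I(j, F) = 0 + F = F)
H(Y) = 1/(-5 + Y) (H(Y) = 1/(Y - 5) = 1/(-5 + Y))
(U(-83, 65) - 15203) + H(-15) = ((-83 + 2*65) - 15203) + 1/(-5 - 15) = ((-83 + 130) - 15203) + 1/(-20) = (47 - 15203) - 1/20 = -15156 - 1/20 = -303121/20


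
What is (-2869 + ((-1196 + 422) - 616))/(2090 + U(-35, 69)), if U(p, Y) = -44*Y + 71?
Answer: 4259/875 ≈ 4.8674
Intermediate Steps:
U(p, Y) = 71 - 44*Y
(-2869 + ((-1196 + 422) - 616))/(2090 + U(-35, 69)) = (-2869 + ((-1196 + 422) - 616))/(2090 + (71 - 44*69)) = (-2869 + (-774 - 616))/(2090 + (71 - 3036)) = (-2869 - 1390)/(2090 - 2965) = -4259/(-875) = -4259*(-1/875) = 4259/875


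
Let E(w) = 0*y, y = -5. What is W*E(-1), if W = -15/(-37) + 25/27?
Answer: 0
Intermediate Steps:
E(w) = 0 (E(w) = 0*(-5) = 0)
W = 1330/999 (W = -15*(-1/37) + 25*(1/27) = 15/37 + 25/27 = 1330/999 ≈ 1.3313)
W*E(-1) = (1330/999)*0 = 0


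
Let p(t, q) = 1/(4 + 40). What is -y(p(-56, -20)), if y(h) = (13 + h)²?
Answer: -328329/1936 ≈ -169.59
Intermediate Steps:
p(t, q) = 1/44
-y(p(-56, -20)) = -(13 + 1/44)² = -(573/44)² = -1*328329/1936 = -328329/1936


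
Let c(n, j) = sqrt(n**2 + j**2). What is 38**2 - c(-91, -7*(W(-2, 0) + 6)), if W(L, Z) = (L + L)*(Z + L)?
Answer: 1444 - 7*sqrt(365) ≈ 1310.3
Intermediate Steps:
W(L, Z) = 2*L*(L + Z) (W(L, Z) = (2*L)*(L + Z) = 2*L*(L + Z))
c(n, j) = sqrt(j**2 + n**2)
38**2 - c(-91, -7*(W(-2, 0) + 6)) = 38**2 - sqrt((-7*(2*(-2)*(-2 + 0) + 6))**2 + (-91)**2) = 1444 - sqrt((-7*(2*(-2)*(-2) + 6))**2 + 8281) = 1444 - sqrt((-7*(8 + 6))**2 + 8281) = 1444 - sqrt((-7*14)**2 + 8281) = 1444 - sqrt((-98)**2 + 8281) = 1444 - sqrt(9604 + 8281) = 1444 - sqrt(17885) = 1444 - 7*sqrt(365)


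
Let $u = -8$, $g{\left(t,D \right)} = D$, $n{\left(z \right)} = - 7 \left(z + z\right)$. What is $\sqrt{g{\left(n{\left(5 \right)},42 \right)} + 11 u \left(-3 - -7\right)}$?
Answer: $i \sqrt{310} \approx 17.607 i$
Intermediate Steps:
$n{\left(z \right)} = - 14 z$ ($n{\left(z \right)} = - 7 \cdot 2 z = - 14 z$)
$\sqrt{g{\left(n{\left(5 \right)},42 \right)} + 11 u \left(-3 - -7\right)} = \sqrt{42 + 11 \left(-8\right) \left(-3 - -7\right)} = \sqrt{42 - 88 \left(-3 + 7\right)} = \sqrt{42 - 352} = \sqrt{-310} = i \sqrt{310}$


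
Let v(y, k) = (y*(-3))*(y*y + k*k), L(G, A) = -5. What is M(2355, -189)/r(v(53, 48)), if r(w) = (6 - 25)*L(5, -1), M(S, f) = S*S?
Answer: 1109205/19 ≈ 58379.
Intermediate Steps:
M(S, f) = S²
v(y, k) = -3*y*(k² + y²) (v(y, k) = (-3*y)*(y² + k²) = (-3*y)*(k² + y²) = -3*y*(k² + y²))
r(w) = 95 (r(w) = (6 - 25)*(-5) = -19*(-5) = 95)
M(2355, -189)/r(v(53, 48)) = 2355²/95 = 5546025*(1/95) = 1109205/19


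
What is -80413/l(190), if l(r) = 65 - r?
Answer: 80413/125 ≈ 643.30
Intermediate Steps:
-80413/l(190) = -80413/(65 - 1*190) = -80413/(65 - 190) = -80413/(-125) = -80413*(-1/125) = 80413/125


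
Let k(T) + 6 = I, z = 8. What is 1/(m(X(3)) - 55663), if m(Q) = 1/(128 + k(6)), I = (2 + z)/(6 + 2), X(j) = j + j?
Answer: -493/27441855 ≈ -1.7965e-5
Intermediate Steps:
X(j) = 2*j
I = 5/4 (I = (2 + 8)/(6 + 2) = 10/8 = 10*(1/8) = 5/4 ≈ 1.2500)
k(T) = -19/4 (k(T) = -6 + 5/4 = -19/4)
m(Q) = 4/493 (m(Q) = 1/(128 - 19/4) = 1/(493/4) = 4/493)
1/(m(X(3)) - 55663) = 1/(4/493 - 55663) = 1/(-27441855/493) = -493/27441855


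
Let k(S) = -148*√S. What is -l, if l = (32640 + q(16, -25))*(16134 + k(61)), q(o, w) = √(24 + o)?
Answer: -526613760 - 32268*√10 + 296*√610 + 4830720*√61 ≈ -4.8898e+8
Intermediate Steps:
l = (16134 - 148*√61)*(32640 + 2*√10) (l = (32640 + √(24 + 16))*(16134 - 148*√61) = (32640 + √40)*(16134 - 148*√61) = (32640 + 2*√10)*(16134 - 148*√61) = (16134 - 148*√61)*(32640 + 2*√10) ≈ 4.8898e+8)
-l = -(526613760 - 4830720*√61 - 296*√610 + 32268*√10) = -526613760 - 32268*√10 + 296*√610 + 4830720*√61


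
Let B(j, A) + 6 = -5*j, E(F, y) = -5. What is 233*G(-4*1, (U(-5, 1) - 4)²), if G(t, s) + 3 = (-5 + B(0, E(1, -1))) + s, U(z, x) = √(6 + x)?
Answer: 2097 - 1864*√7 ≈ -2834.7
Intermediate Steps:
B(j, A) = -6 - 5*j
G(t, s) = -14 + s (G(t, s) = -3 + ((-5 + (-6 - 5*0)) + s) = -3 + ((-5 + (-6 + 0)) + s) = -3 + ((-5 - 6) + s) = -3 + (-11 + s) = -14 + s)
233*G(-4*1, (U(-5, 1) - 4)²) = 233*(-14 + (√(6 + 1) - 4)²) = 233*(-14 + (√7 - 4)²) = 233*(-14 + (-4 + √7)²) = -3262 + 233*(-4 + √7)²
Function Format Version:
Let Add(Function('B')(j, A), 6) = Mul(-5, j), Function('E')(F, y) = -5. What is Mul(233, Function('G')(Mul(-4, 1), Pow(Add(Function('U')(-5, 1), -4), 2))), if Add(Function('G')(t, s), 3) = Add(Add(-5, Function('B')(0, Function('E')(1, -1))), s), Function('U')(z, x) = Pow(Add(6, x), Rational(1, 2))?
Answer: Add(2097, Mul(-1864, Pow(7, Rational(1, 2)))) ≈ -2834.7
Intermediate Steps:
Function('B')(j, A) = Add(-6, Mul(-5, j))
Function('G')(t, s) = Add(-14, s) (Function('G')(t, s) = Add(-3, Add(Add(-5, Add(-6, Mul(-5, 0))), s)) = Add(-3, Add(Add(-5, Add(-6, 0)), s)) = Add(-3, Add(Add(-5, -6), s)) = Add(-3, Add(-11, s)) = Add(-14, s))
Mul(233, Function('G')(Mul(-4, 1), Pow(Add(Function('U')(-5, 1), -4), 2))) = Mul(233, Add(-14, Pow(Add(Pow(Add(6, 1), Rational(1, 2)), -4), 2))) = Mul(233, Add(-14, Pow(Add(Pow(7, Rational(1, 2)), -4), 2))) = Mul(233, Add(-14, Pow(Add(-4, Pow(7, Rational(1, 2))), 2))) = Add(-3262, Mul(233, Pow(Add(-4, Pow(7, Rational(1, 2))), 2)))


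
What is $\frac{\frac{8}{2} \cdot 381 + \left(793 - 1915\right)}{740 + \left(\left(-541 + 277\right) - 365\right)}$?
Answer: $\frac{134}{37} \approx 3.6216$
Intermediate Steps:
$\frac{\frac{8}{2} \cdot 381 + \left(793 - 1915\right)}{740 + \left(\left(-541 + 277\right) - 365\right)} = \frac{8 \cdot \frac{1}{2} \cdot 381 - 1122}{740 - 629} = \frac{4 \cdot 381 - 1122}{740 - 629} = \frac{1524 - 1122}{111} = 402 \cdot \frac{1}{111} = \frac{134}{37}$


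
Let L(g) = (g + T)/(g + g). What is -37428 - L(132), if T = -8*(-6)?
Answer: -823431/22 ≈ -37429.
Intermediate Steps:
T = 48
L(g) = (48 + g)/(2*g) (L(g) = (g + 48)/(g + g) = (48 + g)/((2*g)) = (48 + g)*(1/(2*g)) = (48 + g)/(2*g))
-37428 - L(132) = -37428 - (48 + 132)/(2*132) = -37428 - 180/(2*132) = -37428 - 1*15/22 = -37428 - 15/22 = -823431/22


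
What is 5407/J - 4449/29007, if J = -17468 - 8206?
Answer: -912675/2507494 ≈ -0.36398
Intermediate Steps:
J = -25674
5407/J - 4449/29007 = 5407/(-25674) - 4449/29007 = 5407*(-1/25674) - 4449*1/29007 = -5407/25674 - 1483/9669 = -912675/2507494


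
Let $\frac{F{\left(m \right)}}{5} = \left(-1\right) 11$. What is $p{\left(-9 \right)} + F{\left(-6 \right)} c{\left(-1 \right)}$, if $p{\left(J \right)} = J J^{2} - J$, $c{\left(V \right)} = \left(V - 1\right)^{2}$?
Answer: $-940$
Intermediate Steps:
$F{\left(m \right)} = -55$ ($F{\left(m \right)} = 5 \left(\left(-1\right) 11\right) = 5 \left(-11\right) = -55$)
$c{\left(V \right)} = \left(-1 + V\right)^{2}$
$p{\left(J \right)} = J^{3} - J$
$p{\left(-9 \right)} + F{\left(-6 \right)} c{\left(-1 \right)} = \left(\left(-9\right)^{3} - -9\right) - 55 \left(-1 - 1\right)^{2} = \left(-729 + 9\right) - 55 \left(-2\right)^{2} = -720 - 220 = -940$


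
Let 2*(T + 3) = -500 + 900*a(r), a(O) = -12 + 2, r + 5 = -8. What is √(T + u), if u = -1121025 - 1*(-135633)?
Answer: I*√990145 ≈ 995.06*I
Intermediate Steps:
r = -13 (r = -5 - 8 = -13)
a(O) = -10
u = -985392 (u = -1121025 + 135633 = -985392)
T = -4753 (T = -3 + (-500 + 900*(-10))/2 = -3 + (-500 - 9000)/2 = -3 + (½)*(-9500) = -3 - 4750 = -4753)
√(T + u) = √(-4753 - 985392) = √(-990145) = I*√990145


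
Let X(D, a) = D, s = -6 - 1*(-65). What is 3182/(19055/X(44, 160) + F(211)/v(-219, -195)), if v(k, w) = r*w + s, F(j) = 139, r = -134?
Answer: 3666669512/499037511 ≈ 7.3475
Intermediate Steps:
s = 59 (s = -6 + 65 = 59)
v(k, w) = 59 - 134*w (v(k, w) = -134*w + 59 = 59 - 134*w)
3182/(19055/X(44, 160) + F(211)/v(-219, -195)) = 3182/(19055/44 + 139/(59 - 134*(-195))) = 3182/(19055*(1/44) + 139/(59 + 26130)) = 3182/(19055/44 + 139/26189) = 3182/(499037511/1152316) = 3182*(1152316/499037511) = 3666669512/499037511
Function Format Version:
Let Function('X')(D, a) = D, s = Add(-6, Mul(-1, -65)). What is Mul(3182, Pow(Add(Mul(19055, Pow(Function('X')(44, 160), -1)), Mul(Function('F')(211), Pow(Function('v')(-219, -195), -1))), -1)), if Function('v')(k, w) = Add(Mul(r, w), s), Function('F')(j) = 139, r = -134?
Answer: Rational(3666669512, 499037511) ≈ 7.3475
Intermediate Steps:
s = 59 (s = Add(-6, 65) = 59)
Function('v')(k, w) = Add(59, Mul(-134, w)) (Function('v')(k, w) = Add(Mul(-134, w), 59) = Add(59, Mul(-134, w)))
Mul(3182, Pow(Add(Mul(19055, Pow(Function('X')(44, 160), -1)), Mul(Function('F')(211), Pow(Function('v')(-219, -195), -1))), -1)) = Mul(3182, Pow(Add(Mul(19055, Pow(44, -1)), Mul(139, Pow(Add(59, Mul(-134, -195)), -1))), -1)) = Mul(3182, Pow(Add(Mul(19055, Rational(1, 44)), Mul(139, Pow(Add(59, 26130), -1))), -1)) = Mul(3182, Pow(Add(Rational(19055, 44), Mul(139, Pow(26189, -1))), -1)) = Mul(3182, Pow(Add(Rational(19055, 44), Mul(139, Rational(1, 26189))), -1)) = Mul(3182, Pow(Add(Rational(19055, 44), Rational(139, 26189)), -1)) = Mul(3182, Pow(Rational(499037511, 1152316), -1)) = Mul(3182, Rational(1152316, 499037511)) = Rational(3666669512, 499037511)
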